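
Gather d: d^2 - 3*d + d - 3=d^2 - 2*d - 3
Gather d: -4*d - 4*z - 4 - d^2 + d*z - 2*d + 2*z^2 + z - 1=-d^2 + d*(z - 6) + 2*z^2 - 3*z - 5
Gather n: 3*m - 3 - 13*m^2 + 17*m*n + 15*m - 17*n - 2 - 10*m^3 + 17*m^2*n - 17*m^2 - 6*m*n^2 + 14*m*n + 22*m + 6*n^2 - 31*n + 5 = -10*m^3 - 30*m^2 + 40*m + n^2*(6 - 6*m) + n*(17*m^2 + 31*m - 48)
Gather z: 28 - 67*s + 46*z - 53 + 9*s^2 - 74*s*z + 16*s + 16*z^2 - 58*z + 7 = 9*s^2 - 51*s + 16*z^2 + z*(-74*s - 12) - 18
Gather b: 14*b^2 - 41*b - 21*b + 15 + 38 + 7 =14*b^2 - 62*b + 60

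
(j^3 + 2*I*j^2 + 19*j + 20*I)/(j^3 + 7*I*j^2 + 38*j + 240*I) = (j^2 - 3*I*j + 4)/(j^2 + 2*I*j + 48)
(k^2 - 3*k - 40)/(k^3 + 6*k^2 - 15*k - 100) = (k - 8)/(k^2 + k - 20)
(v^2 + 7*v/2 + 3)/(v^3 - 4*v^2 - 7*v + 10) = (v + 3/2)/(v^2 - 6*v + 5)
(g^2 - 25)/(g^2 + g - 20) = (g - 5)/(g - 4)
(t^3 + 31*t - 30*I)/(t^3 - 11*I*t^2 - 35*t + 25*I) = (t + 6*I)/(t - 5*I)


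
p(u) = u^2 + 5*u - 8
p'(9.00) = 23.00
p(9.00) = 118.00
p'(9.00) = 23.00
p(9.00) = 118.00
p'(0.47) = 5.94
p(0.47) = -5.43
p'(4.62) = 14.24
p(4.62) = 36.44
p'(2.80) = 10.60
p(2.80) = 13.84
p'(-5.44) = -5.88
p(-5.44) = -5.61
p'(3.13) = 11.26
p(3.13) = 17.45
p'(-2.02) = 0.96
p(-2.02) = -14.02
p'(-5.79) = -6.58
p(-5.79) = -3.43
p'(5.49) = 15.98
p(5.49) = 49.59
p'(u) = 2*u + 5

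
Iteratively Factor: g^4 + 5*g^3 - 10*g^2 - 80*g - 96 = (g + 3)*(g^3 + 2*g^2 - 16*g - 32) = (g + 3)*(g + 4)*(g^2 - 2*g - 8) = (g - 4)*(g + 3)*(g + 4)*(g + 2)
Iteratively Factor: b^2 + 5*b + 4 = (b + 4)*(b + 1)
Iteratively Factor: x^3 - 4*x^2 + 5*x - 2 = (x - 1)*(x^2 - 3*x + 2) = (x - 1)^2*(x - 2)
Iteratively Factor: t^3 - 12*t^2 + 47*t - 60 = (t - 3)*(t^2 - 9*t + 20) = (t - 4)*(t - 3)*(t - 5)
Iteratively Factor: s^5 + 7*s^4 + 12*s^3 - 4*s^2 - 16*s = (s + 2)*(s^4 + 5*s^3 + 2*s^2 - 8*s) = (s + 2)^2*(s^3 + 3*s^2 - 4*s) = (s - 1)*(s + 2)^2*(s^2 + 4*s) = s*(s - 1)*(s + 2)^2*(s + 4)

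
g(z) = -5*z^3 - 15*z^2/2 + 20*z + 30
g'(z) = -15*z^2 - 15*z + 20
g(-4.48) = 239.45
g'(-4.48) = -213.86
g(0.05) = 30.98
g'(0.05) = 19.21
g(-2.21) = 3.14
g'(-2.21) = -20.11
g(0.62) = 38.33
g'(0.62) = 4.93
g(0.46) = 37.13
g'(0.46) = 9.93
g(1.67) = 19.20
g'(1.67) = -46.88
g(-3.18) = 51.34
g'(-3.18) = -83.99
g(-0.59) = 16.62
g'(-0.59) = 23.63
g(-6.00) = 720.00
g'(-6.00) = -430.00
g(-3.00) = 37.50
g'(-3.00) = -70.00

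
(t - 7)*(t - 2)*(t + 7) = t^3 - 2*t^2 - 49*t + 98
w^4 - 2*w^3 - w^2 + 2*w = w*(w - 2)*(w - 1)*(w + 1)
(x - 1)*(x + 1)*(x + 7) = x^3 + 7*x^2 - x - 7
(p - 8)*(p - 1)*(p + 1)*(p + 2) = p^4 - 6*p^3 - 17*p^2 + 6*p + 16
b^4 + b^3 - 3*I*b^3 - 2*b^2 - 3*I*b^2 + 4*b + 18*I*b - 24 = (b - 2)*(b + 3)*(b - 4*I)*(b + I)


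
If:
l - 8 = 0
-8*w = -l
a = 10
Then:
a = 10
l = 8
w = 1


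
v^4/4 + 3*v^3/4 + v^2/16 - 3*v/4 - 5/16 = (v/4 + 1/4)*(v - 1)*(v + 1/2)*(v + 5/2)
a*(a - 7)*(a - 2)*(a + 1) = a^4 - 8*a^3 + 5*a^2 + 14*a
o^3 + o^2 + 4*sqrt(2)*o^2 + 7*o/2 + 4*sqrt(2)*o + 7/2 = (o + 1)*(o + sqrt(2)/2)*(o + 7*sqrt(2)/2)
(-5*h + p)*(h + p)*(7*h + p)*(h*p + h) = -35*h^4*p - 35*h^4 - 33*h^3*p^2 - 33*h^3*p + 3*h^2*p^3 + 3*h^2*p^2 + h*p^4 + h*p^3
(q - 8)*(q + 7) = q^2 - q - 56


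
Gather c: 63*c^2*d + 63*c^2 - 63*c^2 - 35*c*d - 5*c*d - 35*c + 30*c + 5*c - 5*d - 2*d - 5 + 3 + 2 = 63*c^2*d - 40*c*d - 7*d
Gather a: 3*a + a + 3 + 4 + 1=4*a + 8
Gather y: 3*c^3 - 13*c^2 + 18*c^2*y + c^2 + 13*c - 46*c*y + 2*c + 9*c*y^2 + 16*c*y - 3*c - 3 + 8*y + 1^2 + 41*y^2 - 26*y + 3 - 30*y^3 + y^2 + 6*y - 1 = 3*c^3 - 12*c^2 + 12*c - 30*y^3 + y^2*(9*c + 42) + y*(18*c^2 - 30*c - 12)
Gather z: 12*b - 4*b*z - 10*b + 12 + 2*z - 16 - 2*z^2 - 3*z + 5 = 2*b - 2*z^2 + z*(-4*b - 1) + 1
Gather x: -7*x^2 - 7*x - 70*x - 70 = -7*x^2 - 77*x - 70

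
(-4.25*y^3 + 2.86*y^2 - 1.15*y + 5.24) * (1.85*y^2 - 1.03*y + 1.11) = -7.8625*y^5 + 9.6685*y^4 - 9.7908*y^3 + 14.0531*y^2 - 6.6737*y + 5.8164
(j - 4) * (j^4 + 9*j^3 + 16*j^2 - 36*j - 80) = j^5 + 5*j^4 - 20*j^3 - 100*j^2 + 64*j + 320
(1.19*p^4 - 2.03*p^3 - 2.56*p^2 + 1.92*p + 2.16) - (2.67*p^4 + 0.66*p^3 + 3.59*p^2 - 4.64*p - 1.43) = -1.48*p^4 - 2.69*p^3 - 6.15*p^2 + 6.56*p + 3.59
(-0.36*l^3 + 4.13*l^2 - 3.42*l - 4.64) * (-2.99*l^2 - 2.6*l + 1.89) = 1.0764*l^5 - 11.4127*l^4 - 1.1926*l^3 + 30.5713*l^2 + 5.6002*l - 8.7696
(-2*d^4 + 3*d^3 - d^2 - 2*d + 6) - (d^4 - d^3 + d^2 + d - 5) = -3*d^4 + 4*d^3 - 2*d^2 - 3*d + 11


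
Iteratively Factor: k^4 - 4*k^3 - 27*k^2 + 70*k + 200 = (k + 4)*(k^3 - 8*k^2 + 5*k + 50) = (k - 5)*(k + 4)*(k^2 - 3*k - 10) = (k - 5)*(k + 2)*(k + 4)*(k - 5)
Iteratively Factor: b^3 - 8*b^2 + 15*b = (b - 5)*(b^2 - 3*b) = (b - 5)*(b - 3)*(b)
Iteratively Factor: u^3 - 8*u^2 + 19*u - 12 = (u - 1)*(u^2 - 7*u + 12) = (u - 4)*(u - 1)*(u - 3)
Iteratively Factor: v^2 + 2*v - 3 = (v + 3)*(v - 1)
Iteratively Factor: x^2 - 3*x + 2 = (x - 1)*(x - 2)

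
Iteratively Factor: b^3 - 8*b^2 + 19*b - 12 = (b - 4)*(b^2 - 4*b + 3) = (b - 4)*(b - 1)*(b - 3)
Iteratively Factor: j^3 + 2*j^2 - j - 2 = (j + 2)*(j^2 - 1) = (j + 1)*(j + 2)*(j - 1)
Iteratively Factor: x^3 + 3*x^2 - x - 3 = (x + 1)*(x^2 + 2*x - 3) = (x + 1)*(x + 3)*(x - 1)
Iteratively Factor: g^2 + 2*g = (g)*(g + 2)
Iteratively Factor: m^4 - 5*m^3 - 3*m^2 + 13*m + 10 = (m + 1)*(m^3 - 6*m^2 + 3*m + 10) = (m - 5)*(m + 1)*(m^2 - m - 2) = (m - 5)*(m - 2)*(m + 1)*(m + 1)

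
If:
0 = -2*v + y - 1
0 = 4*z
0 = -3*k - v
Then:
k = 1/6 - y/6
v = y/2 - 1/2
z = 0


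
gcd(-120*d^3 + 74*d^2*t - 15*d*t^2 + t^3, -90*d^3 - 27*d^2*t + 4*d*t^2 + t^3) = -5*d + t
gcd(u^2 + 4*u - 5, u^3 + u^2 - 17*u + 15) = u^2 + 4*u - 5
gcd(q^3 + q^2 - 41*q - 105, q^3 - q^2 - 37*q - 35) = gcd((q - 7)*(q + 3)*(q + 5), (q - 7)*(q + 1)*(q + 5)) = q^2 - 2*q - 35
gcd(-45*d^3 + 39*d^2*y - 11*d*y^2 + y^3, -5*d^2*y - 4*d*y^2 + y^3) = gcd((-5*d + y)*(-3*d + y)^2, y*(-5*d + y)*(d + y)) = -5*d + y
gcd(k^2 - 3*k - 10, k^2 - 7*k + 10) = k - 5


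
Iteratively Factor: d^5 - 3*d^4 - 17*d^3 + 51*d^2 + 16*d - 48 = (d - 1)*(d^4 - 2*d^3 - 19*d^2 + 32*d + 48) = (d - 1)*(d + 4)*(d^3 - 6*d^2 + 5*d + 12) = (d - 1)*(d + 1)*(d + 4)*(d^2 - 7*d + 12) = (d - 3)*(d - 1)*(d + 1)*(d + 4)*(d - 4)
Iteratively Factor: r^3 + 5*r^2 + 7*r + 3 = (r + 1)*(r^2 + 4*r + 3) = (r + 1)*(r + 3)*(r + 1)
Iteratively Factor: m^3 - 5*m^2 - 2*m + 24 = (m + 2)*(m^2 - 7*m + 12) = (m - 3)*(m + 2)*(m - 4)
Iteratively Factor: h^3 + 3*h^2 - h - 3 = (h - 1)*(h^2 + 4*h + 3) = (h - 1)*(h + 3)*(h + 1)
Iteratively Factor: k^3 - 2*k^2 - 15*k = (k + 3)*(k^2 - 5*k) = (k - 5)*(k + 3)*(k)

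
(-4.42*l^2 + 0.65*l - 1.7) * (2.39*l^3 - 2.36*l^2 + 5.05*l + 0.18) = -10.5638*l^5 + 11.9847*l^4 - 27.918*l^3 + 6.4989*l^2 - 8.468*l - 0.306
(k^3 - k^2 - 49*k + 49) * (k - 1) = k^4 - 2*k^3 - 48*k^2 + 98*k - 49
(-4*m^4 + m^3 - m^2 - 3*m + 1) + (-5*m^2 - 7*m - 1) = -4*m^4 + m^3 - 6*m^2 - 10*m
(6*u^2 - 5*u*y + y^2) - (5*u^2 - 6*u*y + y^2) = u^2 + u*y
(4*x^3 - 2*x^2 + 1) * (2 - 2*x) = -8*x^4 + 12*x^3 - 4*x^2 - 2*x + 2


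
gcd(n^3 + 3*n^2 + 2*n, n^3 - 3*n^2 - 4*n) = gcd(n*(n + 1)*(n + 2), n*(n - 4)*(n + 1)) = n^2 + n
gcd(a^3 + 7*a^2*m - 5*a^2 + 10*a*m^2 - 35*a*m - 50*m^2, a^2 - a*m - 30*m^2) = a + 5*m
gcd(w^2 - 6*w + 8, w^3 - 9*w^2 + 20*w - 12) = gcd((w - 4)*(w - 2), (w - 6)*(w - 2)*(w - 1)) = w - 2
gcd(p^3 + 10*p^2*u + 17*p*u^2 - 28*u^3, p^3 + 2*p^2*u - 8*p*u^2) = p + 4*u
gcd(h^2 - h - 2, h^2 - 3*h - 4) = h + 1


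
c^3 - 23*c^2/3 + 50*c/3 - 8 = (c - 4)*(c - 3)*(c - 2/3)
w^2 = w^2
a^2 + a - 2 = (a - 1)*(a + 2)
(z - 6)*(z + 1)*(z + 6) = z^3 + z^2 - 36*z - 36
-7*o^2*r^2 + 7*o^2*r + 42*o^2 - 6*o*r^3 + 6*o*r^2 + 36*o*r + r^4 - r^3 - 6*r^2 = (-7*o + r)*(o + r)*(r - 3)*(r + 2)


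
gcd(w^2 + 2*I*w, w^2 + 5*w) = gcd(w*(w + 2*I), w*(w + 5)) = w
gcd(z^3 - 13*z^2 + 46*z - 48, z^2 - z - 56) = z - 8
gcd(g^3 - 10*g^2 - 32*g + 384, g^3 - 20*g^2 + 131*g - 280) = g - 8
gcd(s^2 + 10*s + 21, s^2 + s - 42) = s + 7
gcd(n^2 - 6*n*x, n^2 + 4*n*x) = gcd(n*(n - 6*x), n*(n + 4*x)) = n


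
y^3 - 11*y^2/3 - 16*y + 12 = (y - 6)*(y - 2/3)*(y + 3)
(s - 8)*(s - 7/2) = s^2 - 23*s/2 + 28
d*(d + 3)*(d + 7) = d^3 + 10*d^2 + 21*d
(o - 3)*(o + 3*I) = o^2 - 3*o + 3*I*o - 9*I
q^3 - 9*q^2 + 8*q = q*(q - 8)*(q - 1)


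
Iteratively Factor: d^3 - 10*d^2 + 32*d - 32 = (d - 2)*(d^2 - 8*d + 16) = (d - 4)*(d - 2)*(d - 4)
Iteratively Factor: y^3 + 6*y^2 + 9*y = (y)*(y^2 + 6*y + 9) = y*(y + 3)*(y + 3)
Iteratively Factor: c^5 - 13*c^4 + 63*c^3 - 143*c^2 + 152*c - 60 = (c - 5)*(c^4 - 8*c^3 + 23*c^2 - 28*c + 12) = (c - 5)*(c - 2)*(c^3 - 6*c^2 + 11*c - 6) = (c - 5)*(c - 2)*(c - 1)*(c^2 - 5*c + 6) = (c - 5)*(c - 2)^2*(c - 1)*(c - 3)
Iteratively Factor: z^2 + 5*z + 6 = (z + 2)*(z + 3)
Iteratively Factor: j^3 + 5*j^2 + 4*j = (j + 4)*(j^2 + j) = j*(j + 4)*(j + 1)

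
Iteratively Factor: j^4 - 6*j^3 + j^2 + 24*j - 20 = (j - 2)*(j^3 - 4*j^2 - 7*j + 10) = (j - 2)*(j + 2)*(j^2 - 6*j + 5) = (j - 2)*(j - 1)*(j + 2)*(j - 5)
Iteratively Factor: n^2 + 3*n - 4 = (n + 4)*(n - 1)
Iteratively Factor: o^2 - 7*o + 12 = (o - 3)*(o - 4)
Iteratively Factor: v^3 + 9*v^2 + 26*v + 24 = (v + 4)*(v^2 + 5*v + 6) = (v + 2)*(v + 4)*(v + 3)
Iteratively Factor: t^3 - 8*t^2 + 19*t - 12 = (t - 3)*(t^2 - 5*t + 4) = (t - 3)*(t - 1)*(t - 4)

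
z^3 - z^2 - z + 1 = (z - 1)^2*(z + 1)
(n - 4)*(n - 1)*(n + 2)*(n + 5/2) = n^4 - n^3/2 - 27*n^2/2 - 7*n + 20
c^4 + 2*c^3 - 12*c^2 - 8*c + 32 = (c - 2)^2*(c + 2)*(c + 4)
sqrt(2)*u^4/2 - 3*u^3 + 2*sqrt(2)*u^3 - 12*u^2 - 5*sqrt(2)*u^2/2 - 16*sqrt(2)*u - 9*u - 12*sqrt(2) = (u/2 + sqrt(2)/2)*(u + 3)*(u - 4*sqrt(2))*(sqrt(2)*u + sqrt(2))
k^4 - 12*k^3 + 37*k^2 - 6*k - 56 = (k - 7)*(k - 4)*(k - 2)*(k + 1)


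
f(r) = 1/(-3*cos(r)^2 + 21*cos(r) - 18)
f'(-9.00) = -0.00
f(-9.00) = -0.03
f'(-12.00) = 1.47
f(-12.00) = -0.41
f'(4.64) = -0.06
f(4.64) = -0.05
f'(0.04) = 4166.67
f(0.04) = -83.33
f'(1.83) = 0.04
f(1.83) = -0.04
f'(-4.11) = 0.02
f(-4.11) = -0.03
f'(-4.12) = 0.02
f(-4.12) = -0.03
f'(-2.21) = -0.02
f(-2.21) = -0.03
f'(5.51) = -0.57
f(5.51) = -0.22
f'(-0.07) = -777.45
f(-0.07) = -27.21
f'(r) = (-6*sin(r)*cos(r) + 21*sin(r))/(-3*cos(r)^2 + 21*cos(r) - 18)^2 = (7 - 2*cos(r))*sin(r)/(3*(cos(r)^2 - 7*cos(r) + 6)^2)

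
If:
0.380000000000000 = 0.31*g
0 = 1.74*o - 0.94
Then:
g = 1.23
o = 0.54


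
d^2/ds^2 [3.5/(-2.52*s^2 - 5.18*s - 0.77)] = (44.4528*s^2 + 91.3752*s - 3.5*(5.04*s + 5.18)*(10.08*s + 10.36) + 13.5828)/(2.52*s^2 + 5.18*s + 0.77)^3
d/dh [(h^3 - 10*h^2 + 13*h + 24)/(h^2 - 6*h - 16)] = (h^2 + 4*h - 1)/(h^2 + 4*h + 4)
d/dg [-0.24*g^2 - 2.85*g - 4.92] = -0.48*g - 2.85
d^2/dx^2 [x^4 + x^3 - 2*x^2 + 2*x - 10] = 12*x^2 + 6*x - 4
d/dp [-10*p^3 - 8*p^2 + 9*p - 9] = -30*p^2 - 16*p + 9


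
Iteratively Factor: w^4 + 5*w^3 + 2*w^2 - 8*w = (w)*(w^3 + 5*w^2 + 2*w - 8) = w*(w + 4)*(w^2 + w - 2) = w*(w - 1)*(w + 4)*(w + 2)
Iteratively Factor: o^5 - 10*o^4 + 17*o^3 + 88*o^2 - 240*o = (o)*(o^4 - 10*o^3 + 17*o^2 + 88*o - 240) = o*(o - 5)*(o^3 - 5*o^2 - 8*o + 48) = o*(o - 5)*(o + 3)*(o^2 - 8*o + 16) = o*(o - 5)*(o - 4)*(o + 3)*(o - 4)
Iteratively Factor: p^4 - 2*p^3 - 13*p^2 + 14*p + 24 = (p + 3)*(p^3 - 5*p^2 + 2*p + 8) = (p - 2)*(p + 3)*(p^2 - 3*p - 4) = (p - 4)*(p - 2)*(p + 3)*(p + 1)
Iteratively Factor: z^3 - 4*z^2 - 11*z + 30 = (z - 2)*(z^2 - 2*z - 15) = (z - 5)*(z - 2)*(z + 3)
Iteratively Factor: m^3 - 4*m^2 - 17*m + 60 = (m + 4)*(m^2 - 8*m + 15) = (m - 5)*(m + 4)*(m - 3)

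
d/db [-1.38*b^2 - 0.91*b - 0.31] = -2.76*b - 0.91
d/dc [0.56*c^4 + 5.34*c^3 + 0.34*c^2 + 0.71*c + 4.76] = 2.24*c^3 + 16.02*c^2 + 0.68*c + 0.71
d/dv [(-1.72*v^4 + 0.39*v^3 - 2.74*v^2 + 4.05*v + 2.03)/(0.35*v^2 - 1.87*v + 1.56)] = (-1.204*v^5 + 9.7857*v^4 - 12.1914*v^3 + 5.5315*v^2 - 9.9698*v + 10.1141)/(0.1225*v^4 - 1.309*v^3 + 4.5889*v^2 - 5.8344*v + 2.4336)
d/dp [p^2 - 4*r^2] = 2*p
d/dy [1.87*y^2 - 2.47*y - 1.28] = 3.74*y - 2.47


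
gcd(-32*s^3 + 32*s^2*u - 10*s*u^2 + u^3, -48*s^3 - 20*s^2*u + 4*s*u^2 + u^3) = 4*s - u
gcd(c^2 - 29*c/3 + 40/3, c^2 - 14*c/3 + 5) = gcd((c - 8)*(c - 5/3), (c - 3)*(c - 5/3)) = c - 5/3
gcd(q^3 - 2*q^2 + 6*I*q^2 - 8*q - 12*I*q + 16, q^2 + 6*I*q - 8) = q^2 + 6*I*q - 8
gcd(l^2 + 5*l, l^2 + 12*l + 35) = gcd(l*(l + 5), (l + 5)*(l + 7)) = l + 5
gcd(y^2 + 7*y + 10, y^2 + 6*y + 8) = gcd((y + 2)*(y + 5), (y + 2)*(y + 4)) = y + 2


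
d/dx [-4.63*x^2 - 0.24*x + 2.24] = -9.26*x - 0.24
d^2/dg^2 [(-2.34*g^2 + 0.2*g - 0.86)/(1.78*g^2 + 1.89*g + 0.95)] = (17.011816*g^3 + 7.392696*g^2 - 19.388472*g - 8.177392)/(5.639752*g^6 + 17.964828*g^5 + 28.104954*g^4 + 25.927209*g^3 + 14.999835*g^2 + 5.117175*g + 0.857375)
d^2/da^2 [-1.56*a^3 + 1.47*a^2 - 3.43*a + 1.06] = 2.94 - 9.36*a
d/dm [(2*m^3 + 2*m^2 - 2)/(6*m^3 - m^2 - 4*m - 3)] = 2*(-7*m^4 - 8*m^3 + 5*m^2 - 8*m - 4)/(36*m^6 - 12*m^5 - 47*m^4 - 28*m^3 + 22*m^2 + 24*m + 9)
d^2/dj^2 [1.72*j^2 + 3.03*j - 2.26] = 3.44000000000000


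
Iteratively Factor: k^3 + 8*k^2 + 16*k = (k)*(k^2 + 8*k + 16) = k*(k + 4)*(k + 4)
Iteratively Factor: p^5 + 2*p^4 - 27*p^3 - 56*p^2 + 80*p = (p + 4)*(p^4 - 2*p^3 - 19*p^2 + 20*p) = (p - 5)*(p + 4)*(p^3 + 3*p^2 - 4*p) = (p - 5)*(p - 1)*(p + 4)*(p^2 + 4*p) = (p - 5)*(p - 1)*(p + 4)^2*(p)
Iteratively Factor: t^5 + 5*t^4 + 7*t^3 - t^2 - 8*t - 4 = (t + 2)*(t^4 + 3*t^3 + t^2 - 3*t - 2) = (t + 1)*(t + 2)*(t^3 + 2*t^2 - t - 2) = (t + 1)*(t + 2)^2*(t^2 - 1) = (t + 1)^2*(t + 2)^2*(t - 1)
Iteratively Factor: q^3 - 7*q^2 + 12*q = (q)*(q^2 - 7*q + 12) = q*(q - 3)*(q - 4)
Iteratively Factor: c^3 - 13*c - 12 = (c + 1)*(c^2 - c - 12) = (c + 1)*(c + 3)*(c - 4)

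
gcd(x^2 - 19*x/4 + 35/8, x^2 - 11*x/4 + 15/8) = x - 5/4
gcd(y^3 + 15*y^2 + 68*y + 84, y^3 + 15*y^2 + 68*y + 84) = y^3 + 15*y^2 + 68*y + 84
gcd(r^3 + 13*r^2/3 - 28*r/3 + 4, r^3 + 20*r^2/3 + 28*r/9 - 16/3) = r^2 + 16*r/3 - 4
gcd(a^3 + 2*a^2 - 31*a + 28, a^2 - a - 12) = a - 4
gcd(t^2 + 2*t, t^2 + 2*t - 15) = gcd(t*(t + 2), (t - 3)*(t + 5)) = 1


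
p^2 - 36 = (p - 6)*(p + 6)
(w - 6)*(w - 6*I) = w^2 - 6*w - 6*I*w + 36*I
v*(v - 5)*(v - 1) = v^3 - 6*v^2 + 5*v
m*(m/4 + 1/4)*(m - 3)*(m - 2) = m^4/4 - m^3 + m^2/4 + 3*m/2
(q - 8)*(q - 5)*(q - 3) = q^3 - 16*q^2 + 79*q - 120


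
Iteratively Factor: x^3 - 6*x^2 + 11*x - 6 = (x - 1)*(x^2 - 5*x + 6) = (x - 2)*(x - 1)*(x - 3)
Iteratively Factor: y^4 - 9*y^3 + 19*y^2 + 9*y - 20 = (y - 1)*(y^3 - 8*y^2 + 11*y + 20) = (y - 1)*(y + 1)*(y^2 - 9*y + 20) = (y - 5)*(y - 1)*(y + 1)*(y - 4)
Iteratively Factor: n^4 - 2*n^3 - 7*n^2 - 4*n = (n + 1)*(n^3 - 3*n^2 - 4*n) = (n - 4)*(n + 1)*(n^2 + n) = (n - 4)*(n + 1)^2*(n)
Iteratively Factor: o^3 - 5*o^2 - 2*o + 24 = (o - 4)*(o^2 - o - 6) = (o - 4)*(o - 3)*(o + 2)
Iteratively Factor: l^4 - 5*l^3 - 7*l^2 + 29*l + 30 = (l + 1)*(l^3 - 6*l^2 - l + 30) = (l + 1)*(l + 2)*(l^2 - 8*l + 15) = (l - 3)*(l + 1)*(l + 2)*(l - 5)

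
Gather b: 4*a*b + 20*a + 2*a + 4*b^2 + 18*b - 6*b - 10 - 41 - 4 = 22*a + 4*b^2 + b*(4*a + 12) - 55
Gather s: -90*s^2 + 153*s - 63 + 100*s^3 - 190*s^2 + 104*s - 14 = 100*s^3 - 280*s^2 + 257*s - 77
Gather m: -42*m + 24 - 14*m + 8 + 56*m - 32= 0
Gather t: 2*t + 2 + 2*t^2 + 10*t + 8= 2*t^2 + 12*t + 10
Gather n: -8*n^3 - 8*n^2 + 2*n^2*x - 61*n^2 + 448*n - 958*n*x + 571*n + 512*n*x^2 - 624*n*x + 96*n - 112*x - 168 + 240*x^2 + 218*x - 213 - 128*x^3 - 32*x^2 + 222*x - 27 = -8*n^3 + n^2*(2*x - 69) + n*(512*x^2 - 1582*x + 1115) - 128*x^3 + 208*x^2 + 328*x - 408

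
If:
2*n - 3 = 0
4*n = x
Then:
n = 3/2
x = 6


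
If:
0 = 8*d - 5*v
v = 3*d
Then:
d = 0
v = 0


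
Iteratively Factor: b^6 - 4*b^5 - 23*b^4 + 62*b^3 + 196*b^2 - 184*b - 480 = (b - 5)*(b^5 + b^4 - 18*b^3 - 28*b^2 + 56*b + 96) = (b - 5)*(b - 4)*(b^4 + 5*b^3 + 2*b^2 - 20*b - 24) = (b - 5)*(b - 4)*(b + 2)*(b^3 + 3*b^2 - 4*b - 12) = (b - 5)*(b - 4)*(b + 2)*(b + 3)*(b^2 - 4) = (b - 5)*(b - 4)*(b - 2)*(b + 2)*(b + 3)*(b + 2)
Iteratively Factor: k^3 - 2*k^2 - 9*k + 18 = (k - 3)*(k^2 + k - 6) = (k - 3)*(k - 2)*(k + 3)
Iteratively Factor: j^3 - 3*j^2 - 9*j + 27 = (j - 3)*(j^2 - 9) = (j - 3)^2*(j + 3)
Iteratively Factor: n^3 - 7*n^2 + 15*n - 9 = (n - 3)*(n^2 - 4*n + 3) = (n - 3)*(n - 1)*(n - 3)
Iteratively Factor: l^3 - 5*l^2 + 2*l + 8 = (l - 4)*(l^2 - l - 2) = (l - 4)*(l + 1)*(l - 2)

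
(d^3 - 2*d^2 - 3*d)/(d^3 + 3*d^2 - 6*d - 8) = d*(d - 3)/(d^2 + 2*d - 8)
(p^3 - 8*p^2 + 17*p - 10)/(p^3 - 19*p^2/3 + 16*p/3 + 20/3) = 3*(p - 1)/(3*p + 2)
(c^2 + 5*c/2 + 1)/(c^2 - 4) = (c + 1/2)/(c - 2)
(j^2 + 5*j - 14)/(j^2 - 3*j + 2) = (j + 7)/(j - 1)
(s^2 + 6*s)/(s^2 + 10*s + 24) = s/(s + 4)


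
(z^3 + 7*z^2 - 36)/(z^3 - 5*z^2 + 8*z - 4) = (z^2 + 9*z + 18)/(z^2 - 3*z + 2)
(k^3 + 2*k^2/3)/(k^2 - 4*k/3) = k*(3*k + 2)/(3*k - 4)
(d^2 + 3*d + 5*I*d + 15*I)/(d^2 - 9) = (d + 5*I)/(d - 3)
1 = 1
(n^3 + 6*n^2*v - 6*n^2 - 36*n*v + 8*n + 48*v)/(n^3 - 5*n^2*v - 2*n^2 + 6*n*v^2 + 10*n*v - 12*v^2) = (n^2 + 6*n*v - 4*n - 24*v)/(n^2 - 5*n*v + 6*v^2)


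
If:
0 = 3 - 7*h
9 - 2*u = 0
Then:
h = 3/7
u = 9/2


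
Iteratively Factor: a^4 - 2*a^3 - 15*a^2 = (a - 5)*(a^3 + 3*a^2) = a*(a - 5)*(a^2 + 3*a) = a*(a - 5)*(a + 3)*(a)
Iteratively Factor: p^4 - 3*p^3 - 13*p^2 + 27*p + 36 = (p + 3)*(p^3 - 6*p^2 + 5*p + 12) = (p + 1)*(p + 3)*(p^2 - 7*p + 12) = (p - 4)*(p + 1)*(p + 3)*(p - 3)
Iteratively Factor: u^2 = (u)*(u)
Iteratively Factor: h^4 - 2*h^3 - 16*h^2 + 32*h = (h)*(h^3 - 2*h^2 - 16*h + 32) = h*(h - 4)*(h^2 + 2*h - 8) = h*(h - 4)*(h - 2)*(h + 4)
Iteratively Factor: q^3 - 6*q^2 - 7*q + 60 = (q + 3)*(q^2 - 9*q + 20) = (q - 5)*(q + 3)*(q - 4)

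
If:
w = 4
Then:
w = 4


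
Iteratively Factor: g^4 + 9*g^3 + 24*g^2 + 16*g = (g)*(g^3 + 9*g^2 + 24*g + 16) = g*(g + 1)*(g^2 + 8*g + 16) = g*(g + 1)*(g + 4)*(g + 4)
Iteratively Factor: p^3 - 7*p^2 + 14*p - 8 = (p - 1)*(p^2 - 6*p + 8) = (p - 4)*(p - 1)*(p - 2)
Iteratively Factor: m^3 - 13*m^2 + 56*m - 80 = (m - 4)*(m^2 - 9*m + 20) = (m - 4)^2*(m - 5)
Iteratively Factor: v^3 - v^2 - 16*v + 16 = (v + 4)*(v^2 - 5*v + 4) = (v - 4)*(v + 4)*(v - 1)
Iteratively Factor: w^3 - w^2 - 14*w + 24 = (w - 3)*(w^2 + 2*w - 8) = (w - 3)*(w + 4)*(w - 2)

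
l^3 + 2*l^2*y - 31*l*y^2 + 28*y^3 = (l - 4*y)*(l - y)*(l + 7*y)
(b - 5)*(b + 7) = b^2 + 2*b - 35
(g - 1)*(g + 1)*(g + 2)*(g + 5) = g^4 + 7*g^3 + 9*g^2 - 7*g - 10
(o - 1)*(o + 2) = o^2 + o - 2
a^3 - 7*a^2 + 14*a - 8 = (a - 4)*(a - 2)*(a - 1)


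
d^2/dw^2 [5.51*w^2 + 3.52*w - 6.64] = 11.0200000000000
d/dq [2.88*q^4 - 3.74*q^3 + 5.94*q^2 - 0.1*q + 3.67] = 11.52*q^3 - 11.22*q^2 + 11.88*q - 0.1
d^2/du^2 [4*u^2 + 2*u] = 8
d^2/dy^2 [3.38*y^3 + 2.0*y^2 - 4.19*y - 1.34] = 20.28*y + 4.0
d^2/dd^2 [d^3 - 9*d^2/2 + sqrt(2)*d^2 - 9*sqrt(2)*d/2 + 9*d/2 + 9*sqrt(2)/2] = 6*d - 9 + 2*sqrt(2)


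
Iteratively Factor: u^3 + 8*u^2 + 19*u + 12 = (u + 3)*(u^2 + 5*u + 4) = (u + 1)*(u + 3)*(u + 4)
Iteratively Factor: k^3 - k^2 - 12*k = (k + 3)*(k^2 - 4*k) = (k - 4)*(k + 3)*(k)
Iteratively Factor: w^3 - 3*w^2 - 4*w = (w - 4)*(w^2 + w) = (w - 4)*(w + 1)*(w)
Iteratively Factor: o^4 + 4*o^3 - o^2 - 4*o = (o + 1)*(o^3 + 3*o^2 - 4*o) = (o + 1)*(o + 4)*(o^2 - o) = (o - 1)*(o + 1)*(o + 4)*(o)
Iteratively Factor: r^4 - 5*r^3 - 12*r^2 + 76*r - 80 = (r + 4)*(r^3 - 9*r^2 + 24*r - 20) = (r - 5)*(r + 4)*(r^2 - 4*r + 4) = (r - 5)*(r - 2)*(r + 4)*(r - 2)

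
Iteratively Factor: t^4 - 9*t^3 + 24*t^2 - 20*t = (t - 2)*(t^3 - 7*t^2 + 10*t) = (t - 5)*(t - 2)*(t^2 - 2*t) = t*(t - 5)*(t - 2)*(t - 2)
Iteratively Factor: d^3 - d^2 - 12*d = (d + 3)*(d^2 - 4*d) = (d - 4)*(d + 3)*(d)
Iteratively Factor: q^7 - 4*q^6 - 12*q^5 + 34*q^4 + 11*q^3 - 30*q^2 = (q - 1)*(q^6 - 3*q^5 - 15*q^4 + 19*q^3 + 30*q^2) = q*(q - 1)*(q^5 - 3*q^4 - 15*q^3 + 19*q^2 + 30*q) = q*(q - 1)*(q + 1)*(q^4 - 4*q^3 - 11*q^2 + 30*q) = q^2*(q - 1)*(q + 1)*(q^3 - 4*q^2 - 11*q + 30) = q^2*(q - 5)*(q - 1)*(q + 1)*(q^2 + q - 6) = q^2*(q - 5)*(q - 2)*(q - 1)*(q + 1)*(q + 3)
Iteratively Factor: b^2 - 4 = (b - 2)*(b + 2)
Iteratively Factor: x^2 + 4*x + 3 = (x + 3)*(x + 1)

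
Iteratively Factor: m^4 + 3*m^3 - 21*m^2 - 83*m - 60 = (m + 1)*(m^3 + 2*m^2 - 23*m - 60) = (m + 1)*(m + 4)*(m^2 - 2*m - 15) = (m - 5)*(m + 1)*(m + 4)*(m + 3)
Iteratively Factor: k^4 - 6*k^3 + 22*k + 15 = (k - 3)*(k^3 - 3*k^2 - 9*k - 5) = (k - 3)*(k + 1)*(k^2 - 4*k - 5) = (k - 3)*(k + 1)^2*(k - 5)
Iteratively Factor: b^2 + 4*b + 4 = (b + 2)*(b + 2)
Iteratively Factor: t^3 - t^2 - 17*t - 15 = (t + 3)*(t^2 - 4*t - 5) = (t - 5)*(t + 3)*(t + 1)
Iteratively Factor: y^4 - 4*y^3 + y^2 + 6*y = (y - 3)*(y^3 - y^2 - 2*y) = (y - 3)*(y - 2)*(y^2 + y) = (y - 3)*(y - 2)*(y + 1)*(y)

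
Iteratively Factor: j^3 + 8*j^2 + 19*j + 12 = (j + 3)*(j^2 + 5*j + 4) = (j + 3)*(j + 4)*(j + 1)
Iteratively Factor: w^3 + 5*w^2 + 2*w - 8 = (w + 4)*(w^2 + w - 2) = (w - 1)*(w + 4)*(w + 2)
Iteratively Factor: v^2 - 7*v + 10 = (v - 2)*(v - 5)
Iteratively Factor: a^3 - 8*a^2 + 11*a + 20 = (a - 4)*(a^2 - 4*a - 5) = (a - 4)*(a + 1)*(a - 5)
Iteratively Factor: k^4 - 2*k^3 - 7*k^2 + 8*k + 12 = (k - 2)*(k^3 - 7*k - 6) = (k - 2)*(k + 1)*(k^2 - k - 6) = (k - 2)*(k + 1)*(k + 2)*(k - 3)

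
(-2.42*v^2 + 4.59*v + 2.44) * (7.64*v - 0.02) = -18.4888*v^3 + 35.116*v^2 + 18.5498*v - 0.0488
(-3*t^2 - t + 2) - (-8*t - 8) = -3*t^2 + 7*t + 10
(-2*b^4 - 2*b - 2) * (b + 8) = -2*b^5 - 16*b^4 - 2*b^2 - 18*b - 16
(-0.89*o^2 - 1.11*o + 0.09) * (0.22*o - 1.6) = -0.1958*o^3 + 1.1798*o^2 + 1.7958*o - 0.144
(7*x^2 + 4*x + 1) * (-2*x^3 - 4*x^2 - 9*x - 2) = -14*x^5 - 36*x^4 - 81*x^3 - 54*x^2 - 17*x - 2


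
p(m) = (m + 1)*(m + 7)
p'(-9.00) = -10.00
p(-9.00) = 16.00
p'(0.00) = 8.00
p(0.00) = 7.00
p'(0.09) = 8.18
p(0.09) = 7.73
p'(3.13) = 14.26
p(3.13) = 41.84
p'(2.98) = 13.96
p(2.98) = 39.72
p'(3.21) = 14.42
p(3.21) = 42.98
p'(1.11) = 10.22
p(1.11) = 17.11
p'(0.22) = 8.44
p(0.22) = 8.81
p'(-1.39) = 5.22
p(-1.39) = -2.19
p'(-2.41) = 3.18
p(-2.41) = -6.47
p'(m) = 2*m + 8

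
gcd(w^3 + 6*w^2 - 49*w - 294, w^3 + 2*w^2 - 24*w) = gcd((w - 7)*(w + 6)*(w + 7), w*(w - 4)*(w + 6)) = w + 6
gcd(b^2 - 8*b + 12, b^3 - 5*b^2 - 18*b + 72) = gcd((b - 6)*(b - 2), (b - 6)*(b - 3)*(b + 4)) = b - 6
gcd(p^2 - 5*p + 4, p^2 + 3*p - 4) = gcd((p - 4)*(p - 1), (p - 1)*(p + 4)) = p - 1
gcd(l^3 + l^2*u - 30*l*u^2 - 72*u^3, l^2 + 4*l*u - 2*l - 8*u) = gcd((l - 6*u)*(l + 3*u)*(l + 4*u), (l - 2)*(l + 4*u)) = l + 4*u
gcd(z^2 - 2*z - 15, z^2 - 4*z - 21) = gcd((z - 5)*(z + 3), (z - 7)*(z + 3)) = z + 3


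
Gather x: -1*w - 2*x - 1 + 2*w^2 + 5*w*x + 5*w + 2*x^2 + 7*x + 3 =2*w^2 + 4*w + 2*x^2 + x*(5*w + 5) + 2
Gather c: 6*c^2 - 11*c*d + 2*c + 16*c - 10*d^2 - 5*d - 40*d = 6*c^2 + c*(18 - 11*d) - 10*d^2 - 45*d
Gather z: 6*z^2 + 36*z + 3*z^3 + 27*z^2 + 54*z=3*z^3 + 33*z^2 + 90*z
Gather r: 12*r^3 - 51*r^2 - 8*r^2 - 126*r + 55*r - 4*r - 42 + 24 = 12*r^3 - 59*r^2 - 75*r - 18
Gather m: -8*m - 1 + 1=-8*m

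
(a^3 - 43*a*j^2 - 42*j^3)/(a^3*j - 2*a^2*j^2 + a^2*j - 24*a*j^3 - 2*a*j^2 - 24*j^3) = (-a^3 + 43*a*j^2 + 42*j^3)/(j*(-a^3 + 2*a^2*j - a^2 + 24*a*j^2 + 2*a*j + 24*j^2))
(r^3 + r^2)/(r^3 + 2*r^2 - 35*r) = r*(r + 1)/(r^2 + 2*r - 35)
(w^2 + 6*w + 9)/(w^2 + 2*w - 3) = (w + 3)/(w - 1)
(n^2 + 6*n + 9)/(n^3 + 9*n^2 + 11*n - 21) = (n + 3)/(n^2 + 6*n - 7)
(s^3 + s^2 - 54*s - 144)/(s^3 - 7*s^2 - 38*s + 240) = (s + 3)/(s - 5)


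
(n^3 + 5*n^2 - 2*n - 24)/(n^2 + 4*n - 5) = (n^3 + 5*n^2 - 2*n - 24)/(n^2 + 4*n - 5)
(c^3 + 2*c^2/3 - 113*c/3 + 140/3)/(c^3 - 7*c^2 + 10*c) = (3*c^2 + 17*c - 28)/(3*c*(c - 2))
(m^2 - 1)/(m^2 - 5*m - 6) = (m - 1)/(m - 6)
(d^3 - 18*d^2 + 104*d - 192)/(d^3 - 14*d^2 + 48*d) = (d - 4)/d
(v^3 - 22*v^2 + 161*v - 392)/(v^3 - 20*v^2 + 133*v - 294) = (v - 8)/(v - 6)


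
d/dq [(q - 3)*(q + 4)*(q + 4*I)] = 3*q^2 + q*(2 + 8*I) - 12 + 4*I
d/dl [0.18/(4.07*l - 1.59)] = -0.7326/(4.07*l - 1.59)^2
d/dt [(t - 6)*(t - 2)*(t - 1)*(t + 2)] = 4*t^3 - 21*t^2 + 4*t + 28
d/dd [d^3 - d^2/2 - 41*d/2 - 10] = 3*d^2 - d - 41/2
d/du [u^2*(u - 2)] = u*(3*u - 4)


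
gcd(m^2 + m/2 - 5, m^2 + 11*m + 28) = 1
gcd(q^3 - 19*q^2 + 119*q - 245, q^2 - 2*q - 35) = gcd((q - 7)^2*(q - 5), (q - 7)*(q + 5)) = q - 7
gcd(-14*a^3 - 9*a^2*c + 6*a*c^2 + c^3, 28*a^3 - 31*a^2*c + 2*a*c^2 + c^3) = 7*a + c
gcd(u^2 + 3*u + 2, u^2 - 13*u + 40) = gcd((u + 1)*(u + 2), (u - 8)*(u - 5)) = 1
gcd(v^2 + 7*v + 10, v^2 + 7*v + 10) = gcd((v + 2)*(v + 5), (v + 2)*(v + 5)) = v^2 + 7*v + 10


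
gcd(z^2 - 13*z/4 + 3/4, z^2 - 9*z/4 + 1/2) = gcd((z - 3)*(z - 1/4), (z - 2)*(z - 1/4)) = z - 1/4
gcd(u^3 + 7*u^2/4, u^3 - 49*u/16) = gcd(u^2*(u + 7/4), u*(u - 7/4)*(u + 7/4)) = u^2 + 7*u/4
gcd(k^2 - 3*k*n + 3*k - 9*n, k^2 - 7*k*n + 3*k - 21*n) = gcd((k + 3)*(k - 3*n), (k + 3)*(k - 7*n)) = k + 3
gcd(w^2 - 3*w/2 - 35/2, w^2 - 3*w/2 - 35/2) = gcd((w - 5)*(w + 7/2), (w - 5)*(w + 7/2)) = w^2 - 3*w/2 - 35/2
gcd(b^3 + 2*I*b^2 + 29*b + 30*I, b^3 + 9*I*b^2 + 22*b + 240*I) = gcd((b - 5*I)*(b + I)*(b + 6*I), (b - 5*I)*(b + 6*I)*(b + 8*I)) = b^2 + I*b + 30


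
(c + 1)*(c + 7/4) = c^2 + 11*c/4 + 7/4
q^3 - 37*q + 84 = (q - 4)*(q - 3)*(q + 7)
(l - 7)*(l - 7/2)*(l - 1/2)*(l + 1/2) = l^4 - 21*l^3/2 + 97*l^2/4 + 21*l/8 - 49/8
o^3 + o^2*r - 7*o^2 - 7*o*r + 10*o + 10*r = (o - 5)*(o - 2)*(o + r)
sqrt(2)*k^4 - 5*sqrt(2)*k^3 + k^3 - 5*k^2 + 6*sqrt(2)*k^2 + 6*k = k*(k - 3)*(k - 2)*(sqrt(2)*k + 1)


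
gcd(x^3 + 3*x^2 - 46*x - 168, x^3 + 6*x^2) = x + 6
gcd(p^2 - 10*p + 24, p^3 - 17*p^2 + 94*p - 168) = p^2 - 10*p + 24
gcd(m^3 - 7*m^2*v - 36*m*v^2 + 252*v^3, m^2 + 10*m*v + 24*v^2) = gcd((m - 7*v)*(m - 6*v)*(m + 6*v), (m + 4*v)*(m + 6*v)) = m + 6*v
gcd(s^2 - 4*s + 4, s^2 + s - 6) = s - 2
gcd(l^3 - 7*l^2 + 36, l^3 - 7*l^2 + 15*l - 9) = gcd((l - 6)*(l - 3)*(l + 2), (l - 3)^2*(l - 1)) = l - 3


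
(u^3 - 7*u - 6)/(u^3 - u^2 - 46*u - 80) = (u^2 - 2*u - 3)/(u^2 - 3*u - 40)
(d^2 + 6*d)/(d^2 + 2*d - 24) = d/(d - 4)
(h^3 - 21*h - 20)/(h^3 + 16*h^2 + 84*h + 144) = (h^2 - 4*h - 5)/(h^2 + 12*h + 36)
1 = 1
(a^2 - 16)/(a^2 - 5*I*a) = (a^2 - 16)/(a*(a - 5*I))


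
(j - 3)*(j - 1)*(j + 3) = j^3 - j^2 - 9*j + 9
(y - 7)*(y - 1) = y^2 - 8*y + 7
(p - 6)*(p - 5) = p^2 - 11*p + 30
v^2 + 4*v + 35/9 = (v + 5/3)*(v + 7/3)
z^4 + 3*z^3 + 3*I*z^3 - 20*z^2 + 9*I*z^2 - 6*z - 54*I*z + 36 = (z - 3)*(z + 6)*(z + I)*(z + 2*I)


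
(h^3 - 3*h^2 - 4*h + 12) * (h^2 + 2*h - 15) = h^5 - h^4 - 25*h^3 + 49*h^2 + 84*h - 180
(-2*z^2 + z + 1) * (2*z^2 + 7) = -4*z^4 + 2*z^3 - 12*z^2 + 7*z + 7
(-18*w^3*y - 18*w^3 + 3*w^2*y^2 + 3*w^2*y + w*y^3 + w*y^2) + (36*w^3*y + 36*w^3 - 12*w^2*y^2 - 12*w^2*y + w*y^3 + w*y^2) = 18*w^3*y + 18*w^3 - 9*w^2*y^2 - 9*w^2*y + 2*w*y^3 + 2*w*y^2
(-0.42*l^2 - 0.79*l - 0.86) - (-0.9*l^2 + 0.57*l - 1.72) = 0.48*l^2 - 1.36*l + 0.86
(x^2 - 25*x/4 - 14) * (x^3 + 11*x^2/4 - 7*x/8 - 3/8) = x^5 - 7*x^4/2 - 513*x^3/16 - 1069*x^2/32 + 467*x/32 + 21/4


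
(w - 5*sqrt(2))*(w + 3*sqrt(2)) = w^2 - 2*sqrt(2)*w - 30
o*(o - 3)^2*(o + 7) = o^4 + o^3 - 33*o^2 + 63*o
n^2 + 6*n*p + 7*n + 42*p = (n + 7)*(n + 6*p)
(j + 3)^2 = j^2 + 6*j + 9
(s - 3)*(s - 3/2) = s^2 - 9*s/2 + 9/2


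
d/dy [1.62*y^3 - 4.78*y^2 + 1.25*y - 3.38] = 4.86*y^2 - 9.56*y + 1.25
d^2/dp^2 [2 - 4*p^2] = -8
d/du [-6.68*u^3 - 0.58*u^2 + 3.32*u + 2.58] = -20.04*u^2 - 1.16*u + 3.32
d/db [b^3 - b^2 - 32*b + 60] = 3*b^2 - 2*b - 32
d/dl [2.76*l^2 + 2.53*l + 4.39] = 5.52*l + 2.53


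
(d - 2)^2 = d^2 - 4*d + 4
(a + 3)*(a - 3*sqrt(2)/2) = a^2 - 3*sqrt(2)*a/2 + 3*a - 9*sqrt(2)/2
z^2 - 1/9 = (z - 1/3)*(z + 1/3)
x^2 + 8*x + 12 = (x + 2)*(x + 6)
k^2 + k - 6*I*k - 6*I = (k + 1)*(k - 6*I)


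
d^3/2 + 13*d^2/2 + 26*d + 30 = (d/2 + 1)*(d + 5)*(d + 6)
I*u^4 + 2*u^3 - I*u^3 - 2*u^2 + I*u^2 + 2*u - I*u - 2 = (u - 2*I)*(u - I)*(u + I)*(I*u - I)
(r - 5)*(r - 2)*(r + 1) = r^3 - 6*r^2 + 3*r + 10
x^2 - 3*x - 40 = (x - 8)*(x + 5)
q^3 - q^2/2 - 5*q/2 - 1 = (q - 2)*(q + 1/2)*(q + 1)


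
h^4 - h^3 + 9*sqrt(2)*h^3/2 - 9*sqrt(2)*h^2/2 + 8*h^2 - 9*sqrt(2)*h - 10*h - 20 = (h - 2)*(h + 1)*(h + 2*sqrt(2))*(h + 5*sqrt(2)/2)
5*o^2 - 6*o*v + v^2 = (-5*o + v)*(-o + v)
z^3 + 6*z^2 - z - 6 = (z - 1)*(z + 1)*(z + 6)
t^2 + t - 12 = (t - 3)*(t + 4)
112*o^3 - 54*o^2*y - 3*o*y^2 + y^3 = (-8*o + y)*(-2*o + y)*(7*o + y)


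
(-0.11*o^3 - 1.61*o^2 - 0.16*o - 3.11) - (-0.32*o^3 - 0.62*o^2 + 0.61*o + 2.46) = 0.21*o^3 - 0.99*o^2 - 0.77*o - 5.57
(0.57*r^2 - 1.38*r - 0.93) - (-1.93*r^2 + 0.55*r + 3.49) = 2.5*r^2 - 1.93*r - 4.42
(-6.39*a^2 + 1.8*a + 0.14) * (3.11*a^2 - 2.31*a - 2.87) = -19.8729*a^4 + 20.3589*a^3 + 14.6167*a^2 - 5.4894*a - 0.4018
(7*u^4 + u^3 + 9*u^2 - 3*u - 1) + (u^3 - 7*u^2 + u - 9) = 7*u^4 + 2*u^3 + 2*u^2 - 2*u - 10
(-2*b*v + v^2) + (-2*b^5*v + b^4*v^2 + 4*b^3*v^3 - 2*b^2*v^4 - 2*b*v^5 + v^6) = -2*b^5*v + b^4*v^2 + 4*b^3*v^3 - 2*b^2*v^4 - 2*b*v^5 - 2*b*v + v^6 + v^2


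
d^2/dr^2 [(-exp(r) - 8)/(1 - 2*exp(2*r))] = (4*exp(4*r) + 128*exp(3*r) + 12*exp(2*r) + 64*exp(r) + 1)*exp(r)/(8*exp(6*r) - 12*exp(4*r) + 6*exp(2*r) - 1)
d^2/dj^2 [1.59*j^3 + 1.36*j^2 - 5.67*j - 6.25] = 9.54*j + 2.72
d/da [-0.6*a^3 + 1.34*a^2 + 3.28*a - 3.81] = -1.8*a^2 + 2.68*a + 3.28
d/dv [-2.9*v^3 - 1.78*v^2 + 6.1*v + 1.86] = -8.7*v^2 - 3.56*v + 6.1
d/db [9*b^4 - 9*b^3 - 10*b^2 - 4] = b*(36*b^2 - 27*b - 20)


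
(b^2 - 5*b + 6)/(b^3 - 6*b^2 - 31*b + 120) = (b - 2)/(b^2 - 3*b - 40)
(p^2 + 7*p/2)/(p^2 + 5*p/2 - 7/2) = p/(p - 1)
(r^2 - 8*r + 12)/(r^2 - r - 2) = (r - 6)/(r + 1)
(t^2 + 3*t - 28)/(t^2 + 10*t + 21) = (t - 4)/(t + 3)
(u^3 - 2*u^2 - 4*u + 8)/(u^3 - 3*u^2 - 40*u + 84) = (u^2 - 4)/(u^2 - u - 42)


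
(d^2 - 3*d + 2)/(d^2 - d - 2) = (d - 1)/(d + 1)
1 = 1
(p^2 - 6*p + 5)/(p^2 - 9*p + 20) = (p - 1)/(p - 4)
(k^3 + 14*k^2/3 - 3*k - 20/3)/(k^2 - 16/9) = 3*(k^2 + 6*k + 5)/(3*k + 4)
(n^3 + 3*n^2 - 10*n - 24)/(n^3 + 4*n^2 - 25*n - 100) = (n^2 - n - 6)/(n^2 - 25)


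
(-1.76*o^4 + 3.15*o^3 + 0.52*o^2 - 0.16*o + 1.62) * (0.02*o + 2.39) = -0.0352*o^5 - 4.1434*o^4 + 7.5389*o^3 + 1.2396*o^2 - 0.35*o + 3.8718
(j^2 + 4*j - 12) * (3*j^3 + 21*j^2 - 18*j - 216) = 3*j^5 + 33*j^4 + 30*j^3 - 540*j^2 - 648*j + 2592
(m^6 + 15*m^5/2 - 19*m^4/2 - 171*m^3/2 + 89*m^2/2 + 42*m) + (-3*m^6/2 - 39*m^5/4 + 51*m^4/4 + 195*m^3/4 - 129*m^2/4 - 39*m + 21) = -m^6/2 - 9*m^5/4 + 13*m^4/4 - 147*m^3/4 + 49*m^2/4 + 3*m + 21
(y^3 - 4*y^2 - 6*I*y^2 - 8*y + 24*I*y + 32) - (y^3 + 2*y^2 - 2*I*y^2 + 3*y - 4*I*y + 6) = -6*y^2 - 4*I*y^2 - 11*y + 28*I*y + 26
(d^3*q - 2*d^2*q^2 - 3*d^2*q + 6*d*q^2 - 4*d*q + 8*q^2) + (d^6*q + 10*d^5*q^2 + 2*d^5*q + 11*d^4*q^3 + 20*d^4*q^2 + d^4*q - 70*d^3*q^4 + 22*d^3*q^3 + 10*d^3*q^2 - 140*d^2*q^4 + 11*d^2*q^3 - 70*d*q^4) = d^6*q + 10*d^5*q^2 + 2*d^5*q + 11*d^4*q^3 + 20*d^4*q^2 + d^4*q - 70*d^3*q^4 + 22*d^3*q^3 + 10*d^3*q^2 + d^3*q - 140*d^2*q^4 + 11*d^2*q^3 - 2*d^2*q^2 - 3*d^2*q - 70*d*q^4 + 6*d*q^2 - 4*d*q + 8*q^2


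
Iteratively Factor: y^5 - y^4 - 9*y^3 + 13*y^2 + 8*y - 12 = (y - 1)*(y^4 - 9*y^2 + 4*y + 12) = (y - 1)*(y + 3)*(y^3 - 3*y^2 + 4) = (y - 2)*(y - 1)*(y + 3)*(y^2 - y - 2) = (y - 2)*(y - 1)*(y + 1)*(y + 3)*(y - 2)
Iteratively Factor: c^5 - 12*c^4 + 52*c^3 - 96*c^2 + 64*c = (c - 4)*(c^4 - 8*c^3 + 20*c^2 - 16*c) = (c - 4)^2*(c^3 - 4*c^2 + 4*c) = (c - 4)^2*(c - 2)*(c^2 - 2*c) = (c - 4)^2*(c - 2)^2*(c)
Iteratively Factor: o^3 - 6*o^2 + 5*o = (o - 1)*(o^2 - 5*o) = o*(o - 1)*(o - 5)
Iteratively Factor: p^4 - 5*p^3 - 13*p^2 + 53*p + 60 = (p + 3)*(p^3 - 8*p^2 + 11*p + 20) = (p - 5)*(p + 3)*(p^2 - 3*p - 4) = (p - 5)*(p - 4)*(p + 3)*(p + 1)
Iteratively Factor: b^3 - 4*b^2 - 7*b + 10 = (b + 2)*(b^2 - 6*b + 5) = (b - 5)*(b + 2)*(b - 1)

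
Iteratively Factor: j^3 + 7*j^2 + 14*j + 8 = (j + 1)*(j^2 + 6*j + 8) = (j + 1)*(j + 4)*(j + 2)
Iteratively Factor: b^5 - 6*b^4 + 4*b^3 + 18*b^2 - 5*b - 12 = (b - 1)*(b^4 - 5*b^3 - b^2 + 17*b + 12) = (b - 1)*(b + 1)*(b^3 - 6*b^2 + 5*b + 12) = (b - 4)*(b - 1)*(b + 1)*(b^2 - 2*b - 3) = (b - 4)*(b - 1)*(b + 1)^2*(b - 3)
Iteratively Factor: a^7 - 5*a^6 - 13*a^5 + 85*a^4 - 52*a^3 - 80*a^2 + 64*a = (a + 4)*(a^6 - 9*a^5 + 23*a^4 - 7*a^3 - 24*a^2 + 16*a) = (a - 1)*(a + 4)*(a^5 - 8*a^4 + 15*a^3 + 8*a^2 - 16*a) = (a - 4)*(a - 1)*(a + 4)*(a^4 - 4*a^3 - a^2 + 4*a) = (a - 4)*(a - 1)^2*(a + 4)*(a^3 - 3*a^2 - 4*a) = (a - 4)^2*(a - 1)^2*(a + 4)*(a^2 + a) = a*(a - 4)^2*(a - 1)^2*(a + 4)*(a + 1)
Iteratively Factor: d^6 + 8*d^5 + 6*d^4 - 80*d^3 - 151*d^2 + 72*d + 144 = (d + 3)*(d^5 + 5*d^4 - 9*d^3 - 53*d^2 + 8*d + 48) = (d - 1)*(d + 3)*(d^4 + 6*d^3 - 3*d^2 - 56*d - 48) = (d - 1)*(d + 3)*(d + 4)*(d^3 + 2*d^2 - 11*d - 12) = (d - 1)*(d + 3)*(d + 4)^2*(d^2 - 2*d - 3) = (d - 3)*(d - 1)*(d + 3)*(d + 4)^2*(d + 1)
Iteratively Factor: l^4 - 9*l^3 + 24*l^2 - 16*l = (l)*(l^3 - 9*l^2 + 24*l - 16) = l*(l - 4)*(l^2 - 5*l + 4) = l*(l - 4)*(l - 1)*(l - 4)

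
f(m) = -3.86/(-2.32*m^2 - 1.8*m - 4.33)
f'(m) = -3.86*(4.64*m + 1.8)/(-2.32*m^2 - 1.8*m - 4.33)^2 = (-17.9104*m - 6.948)/(2.32*m^2 + 1.8*m + 4.33)^2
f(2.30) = 0.19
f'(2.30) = -0.11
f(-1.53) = 0.55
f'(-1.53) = 0.42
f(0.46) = 0.68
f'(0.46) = -0.48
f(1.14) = 0.41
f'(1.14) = -0.31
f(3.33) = 0.11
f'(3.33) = -0.05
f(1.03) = 0.45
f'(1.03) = -0.34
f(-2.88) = 0.21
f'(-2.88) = 0.13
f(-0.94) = 0.82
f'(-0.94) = 0.45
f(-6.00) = 0.05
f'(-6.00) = 0.02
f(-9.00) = 0.02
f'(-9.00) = 0.00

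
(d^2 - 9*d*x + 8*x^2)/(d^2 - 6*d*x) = (d^2 - 9*d*x + 8*x^2)/(d*(d - 6*x))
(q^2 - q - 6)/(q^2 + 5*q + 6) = (q - 3)/(q + 3)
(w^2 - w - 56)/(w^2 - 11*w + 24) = (w + 7)/(w - 3)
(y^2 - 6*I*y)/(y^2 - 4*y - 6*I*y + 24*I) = y/(y - 4)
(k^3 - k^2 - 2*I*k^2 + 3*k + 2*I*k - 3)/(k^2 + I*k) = k - 1 - 3*I + 3*I/k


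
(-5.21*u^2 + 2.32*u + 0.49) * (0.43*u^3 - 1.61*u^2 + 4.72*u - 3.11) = -2.2403*u^5 + 9.3857*u^4 - 28.1157*u^3 + 26.3646*u^2 - 4.9024*u - 1.5239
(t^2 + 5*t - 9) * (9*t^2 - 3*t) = 9*t^4 + 42*t^3 - 96*t^2 + 27*t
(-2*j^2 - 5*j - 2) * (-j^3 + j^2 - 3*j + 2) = 2*j^5 + 3*j^4 + 3*j^3 + 9*j^2 - 4*j - 4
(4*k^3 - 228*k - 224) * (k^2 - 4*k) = 4*k^5 - 16*k^4 - 228*k^3 + 688*k^2 + 896*k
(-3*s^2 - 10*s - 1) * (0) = 0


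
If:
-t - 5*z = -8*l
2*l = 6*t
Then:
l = 15*z/23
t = 5*z/23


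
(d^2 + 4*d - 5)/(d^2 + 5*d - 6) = (d + 5)/(d + 6)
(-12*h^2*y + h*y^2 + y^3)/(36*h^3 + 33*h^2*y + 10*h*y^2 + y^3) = y*(-3*h + y)/(9*h^2 + 6*h*y + y^2)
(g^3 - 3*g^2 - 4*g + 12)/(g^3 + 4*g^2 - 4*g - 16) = (g - 3)/(g + 4)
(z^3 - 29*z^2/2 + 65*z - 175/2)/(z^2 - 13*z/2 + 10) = (z^2 - 12*z + 35)/(z - 4)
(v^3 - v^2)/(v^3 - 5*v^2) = (v - 1)/(v - 5)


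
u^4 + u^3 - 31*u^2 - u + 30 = (u - 5)*(u - 1)*(u + 1)*(u + 6)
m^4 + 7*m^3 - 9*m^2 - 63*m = m*(m - 3)*(m + 3)*(m + 7)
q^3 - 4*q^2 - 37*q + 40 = (q - 8)*(q - 1)*(q + 5)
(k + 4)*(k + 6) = k^2 + 10*k + 24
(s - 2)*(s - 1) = s^2 - 3*s + 2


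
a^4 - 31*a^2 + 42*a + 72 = (a - 4)*(a - 3)*(a + 1)*(a + 6)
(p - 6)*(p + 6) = p^2 - 36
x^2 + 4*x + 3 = (x + 1)*(x + 3)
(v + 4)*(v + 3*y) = v^2 + 3*v*y + 4*v + 12*y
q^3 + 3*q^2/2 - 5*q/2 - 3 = (q - 3/2)*(q + 1)*(q + 2)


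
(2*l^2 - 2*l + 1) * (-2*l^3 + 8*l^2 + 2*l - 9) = -4*l^5 + 20*l^4 - 14*l^3 - 14*l^2 + 20*l - 9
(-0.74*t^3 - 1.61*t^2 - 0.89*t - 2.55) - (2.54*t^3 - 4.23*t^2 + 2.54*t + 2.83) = -3.28*t^3 + 2.62*t^2 - 3.43*t - 5.38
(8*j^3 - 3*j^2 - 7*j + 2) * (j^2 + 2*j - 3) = 8*j^5 + 13*j^4 - 37*j^3 - 3*j^2 + 25*j - 6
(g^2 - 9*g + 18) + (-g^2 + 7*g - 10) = 8 - 2*g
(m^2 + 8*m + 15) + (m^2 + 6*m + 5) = 2*m^2 + 14*m + 20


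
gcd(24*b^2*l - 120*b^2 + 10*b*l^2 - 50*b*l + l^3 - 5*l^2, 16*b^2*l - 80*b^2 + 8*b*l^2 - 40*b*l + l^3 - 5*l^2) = 4*b*l - 20*b + l^2 - 5*l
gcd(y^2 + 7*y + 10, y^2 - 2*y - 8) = y + 2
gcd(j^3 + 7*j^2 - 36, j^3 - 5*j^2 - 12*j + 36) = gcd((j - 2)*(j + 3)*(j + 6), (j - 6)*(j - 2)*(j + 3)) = j^2 + j - 6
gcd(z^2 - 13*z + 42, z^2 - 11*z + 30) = z - 6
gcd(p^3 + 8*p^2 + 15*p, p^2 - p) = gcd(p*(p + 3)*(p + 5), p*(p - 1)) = p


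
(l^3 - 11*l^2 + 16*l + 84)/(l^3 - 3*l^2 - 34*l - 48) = (l^2 - 13*l + 42)/(l^2 - 5*l - 24)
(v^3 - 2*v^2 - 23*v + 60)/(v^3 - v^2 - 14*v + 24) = (v^2 + v - 20)/(v^2 + 2*v - 8)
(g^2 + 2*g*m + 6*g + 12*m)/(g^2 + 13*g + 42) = (g + 2*m)/(g + 7)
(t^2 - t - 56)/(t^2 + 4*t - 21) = (t - 8)/(t - 3)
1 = 1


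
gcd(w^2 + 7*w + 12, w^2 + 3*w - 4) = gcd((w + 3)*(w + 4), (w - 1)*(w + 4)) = w + 4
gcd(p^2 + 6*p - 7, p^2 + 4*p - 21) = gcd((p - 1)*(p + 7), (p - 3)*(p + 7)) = p + 7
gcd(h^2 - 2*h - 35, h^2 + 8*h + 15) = h + 5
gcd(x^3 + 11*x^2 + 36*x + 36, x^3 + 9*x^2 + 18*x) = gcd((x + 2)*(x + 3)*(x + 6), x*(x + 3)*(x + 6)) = x^2 + 9*x + 18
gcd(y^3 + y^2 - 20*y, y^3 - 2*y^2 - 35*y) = y^2 + 5*y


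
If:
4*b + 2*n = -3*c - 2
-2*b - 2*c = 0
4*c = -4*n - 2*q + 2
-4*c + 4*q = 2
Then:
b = -5/8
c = 5/8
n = -11/16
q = 9/8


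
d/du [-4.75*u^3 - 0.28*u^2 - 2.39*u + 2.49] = -14.25*u^2 - 0.56*u - 2.39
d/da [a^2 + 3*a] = 2*a + 3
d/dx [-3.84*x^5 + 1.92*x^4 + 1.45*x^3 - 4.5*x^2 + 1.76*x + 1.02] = -19.2*x^4 + 7.68*x^3 + 4.35*x^2 - 9.0*x + 1.76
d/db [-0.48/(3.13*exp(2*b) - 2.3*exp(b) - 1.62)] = (3.0048*exp(b) - 1.104)*exp(b)/(-3.13*exp(2*b) + 2.3*exp(b) + 1.62)^2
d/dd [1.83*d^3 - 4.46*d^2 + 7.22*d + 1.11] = 5.49*d^2 - 8.92*d + 7.22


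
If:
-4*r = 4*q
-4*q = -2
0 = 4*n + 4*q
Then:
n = -1/2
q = 1/2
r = -1/2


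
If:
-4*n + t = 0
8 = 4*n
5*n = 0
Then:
No Solution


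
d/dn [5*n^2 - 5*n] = 10*n - 5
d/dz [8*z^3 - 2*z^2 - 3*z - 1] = 24*z^2 - 4*z - 3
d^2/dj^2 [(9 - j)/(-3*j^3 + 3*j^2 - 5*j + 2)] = 2*((j - 9)*(9*j^2 - 6*j + 5)^2 + (-9*j^2 + 6*j - 3*(j - 9)*(3*j - 1) - 5)*(3*j^3 - 3*j^2 + 5*j - 2))/(3*j^3 - 3*j^2 + 5*j - 2)^3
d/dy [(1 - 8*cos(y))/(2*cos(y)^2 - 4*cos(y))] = (-4*sin(y) - sin(y)/cos(y)^2 + tan(y))/(cos(y) - 2)^2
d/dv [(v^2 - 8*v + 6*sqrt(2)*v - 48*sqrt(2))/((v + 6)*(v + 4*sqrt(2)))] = 2*(-sqrt(2)*v^2 + 7*v^2 + 72*sqrt(2)*v + 48*sqrt(2) + 336)/(v^4 + 8*sqrt(2)*v^3 + 12*v^3 + 68*v^2 + 96*sqrt(2)*v^2 + 384*v + 288*sqrt(2)*v + 1152)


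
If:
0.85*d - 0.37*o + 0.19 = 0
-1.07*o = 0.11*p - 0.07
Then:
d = -0.0447498625618472*p - 0.195052226498076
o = 0.0654205607476635 - 0.102803738317757*p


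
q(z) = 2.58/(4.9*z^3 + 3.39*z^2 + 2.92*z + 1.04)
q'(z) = 2.58*(-14.7*z^2 - 6.78*z - 2.92)/(4.9*z^3 + 3.39*z^2 + 2.92*z + 1.04)^2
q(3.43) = 0.01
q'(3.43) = -0.01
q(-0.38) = 17.08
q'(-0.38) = -278.91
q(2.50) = 0.02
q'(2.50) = -0.03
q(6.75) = 0.00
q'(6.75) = -0.00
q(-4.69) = -0.01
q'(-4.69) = -0.00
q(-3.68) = -0.01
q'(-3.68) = -0.01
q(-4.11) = -0.01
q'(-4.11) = -0.01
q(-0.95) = -0.90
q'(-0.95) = -3.04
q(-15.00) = -0.00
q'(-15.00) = -0.00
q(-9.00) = -0.00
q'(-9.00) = -0.00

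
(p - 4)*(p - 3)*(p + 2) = p^3 - 5*p^2 - 2*p + 24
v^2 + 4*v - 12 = (v - 2)*(v + 6)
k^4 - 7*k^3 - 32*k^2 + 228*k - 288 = (k - 8)*(k - 3)*(k - 2)*(k + 6)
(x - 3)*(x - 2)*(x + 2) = x^3 - 3*x^2 - 4*x + 12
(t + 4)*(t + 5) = t^2 + 9*t + 20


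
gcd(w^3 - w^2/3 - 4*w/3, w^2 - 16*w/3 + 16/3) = w - 4/3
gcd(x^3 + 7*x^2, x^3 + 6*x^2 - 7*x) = x^2 + 7*x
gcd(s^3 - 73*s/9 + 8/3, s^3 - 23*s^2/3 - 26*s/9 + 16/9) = s - 1/3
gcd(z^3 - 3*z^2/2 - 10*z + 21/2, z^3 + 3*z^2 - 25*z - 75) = z + 3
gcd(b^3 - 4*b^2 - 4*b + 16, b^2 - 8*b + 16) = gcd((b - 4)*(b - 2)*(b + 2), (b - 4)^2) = b - 4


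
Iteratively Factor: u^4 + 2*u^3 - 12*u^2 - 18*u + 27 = (u - 3)*(u^3 + 5*u^2 + 3*u - 9) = (u - 3)*(u + 3)*(u^2 + 2*u - 3) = (u - 3)*(u - 1)*(u + 3)*(u + 3)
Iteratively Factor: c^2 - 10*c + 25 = (c - 5)*(c - 5)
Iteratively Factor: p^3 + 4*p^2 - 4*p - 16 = (p + 4)*(p^2 - 4) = (p - 2)*(p + 4)*(p + 2)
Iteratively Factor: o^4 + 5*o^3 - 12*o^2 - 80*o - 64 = (o + 4)*(o^3 + o^2 - 16*o - 16) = (o + 1)*(o + 4)*(o^2 - 16) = (o + 1)*(o + 4)^2*(o - 4)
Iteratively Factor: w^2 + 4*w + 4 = (w + 2)*(w + 2)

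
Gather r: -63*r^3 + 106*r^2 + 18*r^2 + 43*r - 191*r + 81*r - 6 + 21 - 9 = -63*r^3 + 124*r^2 - 67*r + 6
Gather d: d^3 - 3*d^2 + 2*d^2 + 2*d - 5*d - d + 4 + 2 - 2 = d^3 - d^2 - 4*d + 4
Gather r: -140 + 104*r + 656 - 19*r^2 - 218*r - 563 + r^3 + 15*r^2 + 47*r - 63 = r^3 - 4*r^2 - 67*r - 110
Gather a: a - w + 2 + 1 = a - w + 3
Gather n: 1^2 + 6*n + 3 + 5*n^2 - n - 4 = 5*n^2 + 5*n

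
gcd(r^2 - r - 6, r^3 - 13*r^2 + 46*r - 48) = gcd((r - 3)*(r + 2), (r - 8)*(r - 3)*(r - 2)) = r - 3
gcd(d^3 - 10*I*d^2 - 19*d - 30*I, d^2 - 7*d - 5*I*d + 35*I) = d - 5*I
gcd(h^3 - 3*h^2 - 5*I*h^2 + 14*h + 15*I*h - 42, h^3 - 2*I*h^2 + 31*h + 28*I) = h - 7*I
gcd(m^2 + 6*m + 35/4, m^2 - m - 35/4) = m + 5/2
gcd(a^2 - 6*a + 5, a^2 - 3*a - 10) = a - 5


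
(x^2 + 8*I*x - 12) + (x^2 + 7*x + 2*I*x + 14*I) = 2*x^2 + 7*x + 10*I*x - 12 + 14*I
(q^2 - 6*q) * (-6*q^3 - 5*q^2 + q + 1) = -6*q^5 + 31*q^4 + 31*q^3 - 5*q^2 - 6*q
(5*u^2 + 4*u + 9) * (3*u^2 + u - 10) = 15*u^4 + 17*u^3 - 19*u^2 - 31*u - 90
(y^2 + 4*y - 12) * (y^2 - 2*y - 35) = y^4 + 2*y^3 - 55*y^2 - 116*y + 420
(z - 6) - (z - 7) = 1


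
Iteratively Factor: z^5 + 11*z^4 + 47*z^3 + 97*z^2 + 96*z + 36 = (z + 3)*(z^4 + 8*z^3 + 23*z^2 + 28*z + 12) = (z + 1)*(z + 3)*(z^3 + 7*z^2 + 16*z + 12) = (z + 1)*(z + 3)^2*(z^2 + 4*z + 4) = (z + 1)*(z + 2)*(z + 3)^2*(z + 2)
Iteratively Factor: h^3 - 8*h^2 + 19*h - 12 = (h - 4)*(h^2 - 4*h + 3) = (h - 4)*(h - 1)*(h - 3)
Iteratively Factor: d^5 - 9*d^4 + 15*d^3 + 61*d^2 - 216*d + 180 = (d - 2)*(d^4 - 7*d^3 + d^2 + 63*d - 90) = (d - 2)^2*(d^3 - 5*d^2 - 9*d + 45) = (d - 2)^2*(d + 3)*(d^2 - 8*d + 15) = (d - 3)*(d - 2)^2*(d + 3)*(d - 5)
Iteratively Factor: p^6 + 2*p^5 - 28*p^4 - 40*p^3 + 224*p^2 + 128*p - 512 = (p + 2)*(p^5 - 28*p^3 + 16*p^2 + 192*p - 256) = (p - 4)*(p + 2)*(p^4 + 4*p^3 - 12*p^2 - 32*p + 64) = (p - 4)*(p + 2)*(p + 4)*(p^3 - 12*p + 16) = (p - 4)*(p - 2)*(p + 2)*(p + 4)*(p^2 + 2*p - 8) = (p - 4)*(p - 2)*(p + 2)*(p + 4)^2*(p - 2)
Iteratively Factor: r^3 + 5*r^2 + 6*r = (r)*(r^2 + 5*r + 6) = r*(r + 2)*(r + 3)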